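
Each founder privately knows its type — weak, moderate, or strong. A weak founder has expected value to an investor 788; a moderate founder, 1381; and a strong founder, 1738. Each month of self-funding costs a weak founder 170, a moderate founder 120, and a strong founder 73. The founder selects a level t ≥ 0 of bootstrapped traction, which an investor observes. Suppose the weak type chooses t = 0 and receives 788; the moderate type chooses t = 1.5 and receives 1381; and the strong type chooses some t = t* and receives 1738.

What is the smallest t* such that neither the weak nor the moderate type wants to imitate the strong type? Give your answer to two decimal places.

Weak type (on-path payoff 788) won't mimic when 788 ≥ 1738 − 170·t*, i.e. t* ≥ 5.59.
Moderate type (on-path payoff 1381 − 120×1.5 = 1201) won't mimic when 1201 ≥ 1738 − 120·t*, i.e. t* ≥ 4.48.
Both must hold, so t* = max(5.59, 4.48) = 5.59. The weak type's constraint binds.

5.59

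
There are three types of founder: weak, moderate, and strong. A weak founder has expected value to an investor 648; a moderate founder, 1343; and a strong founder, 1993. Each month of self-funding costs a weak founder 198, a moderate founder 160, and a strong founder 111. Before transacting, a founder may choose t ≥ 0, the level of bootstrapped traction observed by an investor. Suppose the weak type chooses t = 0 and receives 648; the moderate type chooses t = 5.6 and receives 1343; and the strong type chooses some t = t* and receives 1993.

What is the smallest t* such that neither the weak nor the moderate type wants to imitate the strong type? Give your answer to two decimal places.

9.66

Weak type (on-path payoff 648) won't mimic when 648 ≥ 1993 − 198·t*, i.e. t* ≥ 6.79.
Moderate type (on-path payoff 1343 − 160×5.6 = 447) won't mimic when 447 ≥ 1993 − 160·t*, i.e. t* ≥ 9.66.
Both must hold, so t* = max(6.79, 9.66) = 9.66. The moderate type's constraint binds.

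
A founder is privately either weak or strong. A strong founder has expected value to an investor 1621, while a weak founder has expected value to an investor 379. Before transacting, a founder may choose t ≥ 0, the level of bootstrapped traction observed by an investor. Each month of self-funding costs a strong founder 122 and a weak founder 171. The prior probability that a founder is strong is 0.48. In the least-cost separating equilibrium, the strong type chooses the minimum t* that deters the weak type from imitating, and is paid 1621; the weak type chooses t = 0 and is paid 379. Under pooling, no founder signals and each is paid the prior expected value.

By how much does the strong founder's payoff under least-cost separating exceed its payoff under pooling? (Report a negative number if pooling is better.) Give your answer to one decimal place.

-240.3

Least-cost separating signal: t* solves 379 = 1621 − 171·t*, so t* = (1621 − 379)/171 ≈ 7.2632.
Strong type's separating payoff: 1621 − 122 × t* = 1621 − 122 × (1621 − 379)/171 = 1621 − 151524/171 ≈ 734.895.
Pooling payoff: 0.48 × 1621 + 0.52 × 379 = 975.16.
Difference: 734.895 − 975.16 = -240.265, i.e. -240.3 to one decimal place.
The strong type would prefer the pooling outcome.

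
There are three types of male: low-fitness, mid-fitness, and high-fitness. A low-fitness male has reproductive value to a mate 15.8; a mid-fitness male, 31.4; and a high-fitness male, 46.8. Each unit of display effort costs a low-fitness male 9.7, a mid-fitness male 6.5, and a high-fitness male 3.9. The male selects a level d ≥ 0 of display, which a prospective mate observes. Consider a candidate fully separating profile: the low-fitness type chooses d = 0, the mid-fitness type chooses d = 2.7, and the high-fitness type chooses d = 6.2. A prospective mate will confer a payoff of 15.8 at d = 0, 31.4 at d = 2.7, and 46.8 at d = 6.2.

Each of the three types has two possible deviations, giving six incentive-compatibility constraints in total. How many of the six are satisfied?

High-fitness (own payoff 46.8 − 3.9×6.2 = 22.62): to d=0 gives 15.8 → no gain ✓; to d=2.7 gives 31.4 − 3.9×2.7 = 20.87 → no gain ✓.
Low-fitness (own payoff 15.8): to d=2.7 gives 31.4 − 9.7×2.7 = 5.21 → no gain ✓; to d=6.2 gives 46.8 − 9.7×6.2 = -13.34 → no gain ✓.
Mid-fitness (own payoff 31.4 − 6.5×2.7 = 13.85): to d=0 gives 15.8 → profitable ✗; to d=6.2 gives 46.8 − 6.5×6.2 = 6.5 → no gain ✓.
5 of the 6 constraints hold; not an equilibrium.

5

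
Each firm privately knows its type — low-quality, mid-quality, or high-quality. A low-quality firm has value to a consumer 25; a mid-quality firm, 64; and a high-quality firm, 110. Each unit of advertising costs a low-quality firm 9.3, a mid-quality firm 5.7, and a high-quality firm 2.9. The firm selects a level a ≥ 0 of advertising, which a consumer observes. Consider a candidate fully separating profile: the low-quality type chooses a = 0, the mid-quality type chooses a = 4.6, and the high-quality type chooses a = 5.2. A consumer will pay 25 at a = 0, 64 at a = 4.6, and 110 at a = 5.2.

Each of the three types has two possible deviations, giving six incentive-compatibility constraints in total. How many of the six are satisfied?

4

Low-quality (own payoff 25): to a=4.6 gives 64 − 9.3×4.6 = 21.22 → no gain ✓; to a=5.2 gives 110 − 9.3×5.2 = 61.64 → profitable ✗.
High-quality (own payoff 110 − 2.9×5.2 = 94.92): to a=0 gives 25 → no gain ✓; to a=4.6 gives 64 − 2.9×4.6 = 50.66 → no gain ✓.
Mid-quality (own payoff 64 − 5.7×4.6 = 37.78): to a=0 gives 25 → no gain ✓; to a=5.2 gives 110 − 5.7×5.2 = 80.36 → profitable ✗.
4 of the 6 constraints hold; not an equilibrium.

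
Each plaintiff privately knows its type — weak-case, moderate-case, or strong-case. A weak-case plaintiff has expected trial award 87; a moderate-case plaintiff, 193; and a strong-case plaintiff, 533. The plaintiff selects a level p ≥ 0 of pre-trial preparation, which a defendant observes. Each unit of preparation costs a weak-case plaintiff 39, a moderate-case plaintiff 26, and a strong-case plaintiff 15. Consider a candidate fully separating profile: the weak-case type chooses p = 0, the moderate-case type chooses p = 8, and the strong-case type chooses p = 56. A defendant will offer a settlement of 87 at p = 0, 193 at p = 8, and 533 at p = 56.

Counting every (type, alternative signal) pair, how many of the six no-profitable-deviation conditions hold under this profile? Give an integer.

3

Weak-case (own payoff 87): to p=8 gives 193 − 39×8 = -119 → no gain ✓; to p=56 gives 533 − 39×56 = -1651 → no gain ✓.
Strong-case (own payoff 533 − 15×56 = -307): to p=0 gives 87 → profitable ✗; to p=8 gives 193 − 15×8 = 73 → profitable ✗.
Moderate-case (own payoff 193 − 26×8 = -15): to p=0 gives 87 → profitable ✗; to p=56 gives 533 − 26×56 = -923 → no gain ✓.
3 of the 6 constraints hold; not an equilibrium.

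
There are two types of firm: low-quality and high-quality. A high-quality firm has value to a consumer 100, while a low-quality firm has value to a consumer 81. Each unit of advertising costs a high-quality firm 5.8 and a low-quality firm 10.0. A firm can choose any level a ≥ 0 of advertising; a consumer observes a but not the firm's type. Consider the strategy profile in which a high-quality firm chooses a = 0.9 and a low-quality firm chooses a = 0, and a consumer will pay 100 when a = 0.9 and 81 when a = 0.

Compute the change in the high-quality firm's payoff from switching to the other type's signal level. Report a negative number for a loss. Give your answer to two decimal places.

Playing a = 0.9 the high-quality firm receives 100 − 5.8 × 0.9 = 94.78.
Deviating to a = 0 yields 81 instead.
Gain from deviating: 81 − 94.78 = -13.78.
The gain is negative, so the high-quality type's incentive-compatibility constraint is satisfied.

-13.78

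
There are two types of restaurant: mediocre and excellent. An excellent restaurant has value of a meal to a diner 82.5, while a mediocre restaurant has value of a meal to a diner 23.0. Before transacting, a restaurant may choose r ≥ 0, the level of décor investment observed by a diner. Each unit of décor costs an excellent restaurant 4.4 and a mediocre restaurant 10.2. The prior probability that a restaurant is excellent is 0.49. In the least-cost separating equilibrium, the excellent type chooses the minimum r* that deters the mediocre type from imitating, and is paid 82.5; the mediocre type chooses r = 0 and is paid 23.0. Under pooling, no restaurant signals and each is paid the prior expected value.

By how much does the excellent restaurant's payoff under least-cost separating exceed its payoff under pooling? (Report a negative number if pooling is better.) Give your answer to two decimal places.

Least-cost separating signal: r* solves 23.0 = 82.5 − 10.2·r*, so r* = (82.5 − 23.0)/10.2 ≈ 5.8333.
Excellent type's separating payoff: 82.5 − 4.4 × r* = 82.5 − 4.4 × (82.5 − 23.0)/10.2 = 82.5 − 261.8/10.2 ≈ 56.8333.
Pooling payoff: 0.49 × 82.5 + 0.51 × 23.0 = 52.155.
Difference: 56.8333 − 52.155 = 4.6783, i.e. 4.68 to two decimal places.
The excellent type prefers to separate.

4.68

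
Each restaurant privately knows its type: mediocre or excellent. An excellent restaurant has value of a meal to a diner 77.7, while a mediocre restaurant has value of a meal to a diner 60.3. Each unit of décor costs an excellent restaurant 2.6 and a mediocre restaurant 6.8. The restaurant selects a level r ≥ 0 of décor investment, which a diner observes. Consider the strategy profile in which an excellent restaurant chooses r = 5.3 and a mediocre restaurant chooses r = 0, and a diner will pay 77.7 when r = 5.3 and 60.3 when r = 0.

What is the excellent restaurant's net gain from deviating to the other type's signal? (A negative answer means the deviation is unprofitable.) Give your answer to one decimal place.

Playing r = 5.3 the excellent restaurant receives 77.7 − 2.6 × 5.3 = 63.92.
Deviating to r = 0 yields 60.3 instead.
Gain from deviating: 60.3 − 63.92 = -3.62, i.e. -3.6 to one decimal place.
The gain is negative, so the excellent type's incentive-compatibility constraint is satisfied.

-3.6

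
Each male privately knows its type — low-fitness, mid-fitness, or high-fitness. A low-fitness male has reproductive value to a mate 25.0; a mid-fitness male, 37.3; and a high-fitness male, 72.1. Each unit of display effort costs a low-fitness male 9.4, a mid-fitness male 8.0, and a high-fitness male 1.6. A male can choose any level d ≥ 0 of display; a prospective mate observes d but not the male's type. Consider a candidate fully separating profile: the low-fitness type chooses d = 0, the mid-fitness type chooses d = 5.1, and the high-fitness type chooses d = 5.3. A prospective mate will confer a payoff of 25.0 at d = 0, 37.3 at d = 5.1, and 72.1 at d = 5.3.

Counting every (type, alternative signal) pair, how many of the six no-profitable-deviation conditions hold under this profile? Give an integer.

4

Mid-fitness (own payoff 37.3 − 8.0×5.1 = -3.5): to d=0 gives 25.0 → profitable ✗; to d=5.3 gives 72.1 − 8.0×5.3 = 29.7 → profitable ✗.
Low-fitness (own payoff 25.0): to d=5.1 gives 37.3 − 9.4×5.1 = -10.64 → no gain ✓; to d=5.3 gives 72.1 − 9.4×5.3 = 22.28 → no gain ✓.
High-fitness (own payoff 72.1 − 1.6×5.3 = 63.62): to d=0 gives 25.0 → no gain ✓; to d=5.1 gives 37.3 − 1.6×5.1 = 29.14 → no gain ✓.
4 of the 6 constraints hold; not an equilibrium.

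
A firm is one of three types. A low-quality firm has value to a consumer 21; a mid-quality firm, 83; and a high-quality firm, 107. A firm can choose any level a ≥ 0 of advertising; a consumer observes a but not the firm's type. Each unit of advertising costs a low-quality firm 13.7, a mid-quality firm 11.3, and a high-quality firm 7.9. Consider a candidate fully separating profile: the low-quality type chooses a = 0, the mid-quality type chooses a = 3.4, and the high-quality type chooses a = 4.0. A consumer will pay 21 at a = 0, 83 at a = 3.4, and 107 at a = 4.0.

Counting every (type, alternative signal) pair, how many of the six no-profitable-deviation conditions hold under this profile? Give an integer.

Mid-quality (own payoff 83 − 11.3×3.4 = 44.58): to a=0 gives 21 → no gain ✓; to a=4.0 gives 107 − 11.3×4.0 = 61.8 → profitable ✗.
High-quality (own payoff 107 − 7.9×4.0 = 75.4): to a=0 gives 21 → no gain ✓; to a=3.4 gives 83 − 7.9×3.4 = 56.14 → no gain ✓.
Low-quality (own payoff 21): to a=3.4 gives 83 − 13.7×3.4 = 36.42 → profitable ✗; to a=4.0 gives 107 − 13.7×4.0 = 52.2 → profitable ✗.
3 of the 6 constraints hold; not an equilibrium.

3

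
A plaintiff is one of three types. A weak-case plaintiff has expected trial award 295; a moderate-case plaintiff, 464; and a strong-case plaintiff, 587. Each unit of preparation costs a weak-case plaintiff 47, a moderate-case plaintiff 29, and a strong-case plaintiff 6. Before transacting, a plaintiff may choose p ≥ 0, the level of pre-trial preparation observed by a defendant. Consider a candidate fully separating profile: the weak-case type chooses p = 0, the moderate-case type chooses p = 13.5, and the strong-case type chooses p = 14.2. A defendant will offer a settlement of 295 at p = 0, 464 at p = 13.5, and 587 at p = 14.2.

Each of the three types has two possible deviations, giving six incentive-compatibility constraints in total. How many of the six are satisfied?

Weak-case (own payoff 295): to p=13.5 gives 464 − 47×13.5 = -170.5 → no gain ✓; to p=14.2 gives 587 − 47×14.2 = -80.4 → no gain ✓.
Moderate-case (own payoff 464 − 29×13.5 = 72.5): to p=0 gives 295 → profitable ✗; to p=14.2 gives 587 − 29×14.2 = 175.2 → profitable ✗.
Strong-case (own payoff 587 − 6×14.2 = 501.8): to p=0 gives 295 → no gain ✓; to p=13.5 gives 464 − 6×13.5 = 383 → no gain ✓.
4 of the 6 constraints hold; not an equilibrium.

4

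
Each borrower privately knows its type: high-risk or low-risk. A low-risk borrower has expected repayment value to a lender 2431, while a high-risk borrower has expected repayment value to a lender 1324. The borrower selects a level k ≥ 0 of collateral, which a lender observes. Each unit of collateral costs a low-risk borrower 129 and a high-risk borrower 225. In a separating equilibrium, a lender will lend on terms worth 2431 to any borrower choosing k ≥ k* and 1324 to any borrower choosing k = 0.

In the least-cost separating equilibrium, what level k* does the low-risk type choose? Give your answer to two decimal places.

A high-risk borrower choosing k = 0 receives 1324.
Imitating at k* instead would pay 2431 at cost 225·k*, netting 2431 − 225·k*.
Indifference: 1324 = 2431 − 225·k*, so k* = (2431 − 1324) / 225 = 4.92.
This is the high-risk type's binding incentive-compatibility constraint; any k ≥ 4.92 sustains separation on that side.

4.92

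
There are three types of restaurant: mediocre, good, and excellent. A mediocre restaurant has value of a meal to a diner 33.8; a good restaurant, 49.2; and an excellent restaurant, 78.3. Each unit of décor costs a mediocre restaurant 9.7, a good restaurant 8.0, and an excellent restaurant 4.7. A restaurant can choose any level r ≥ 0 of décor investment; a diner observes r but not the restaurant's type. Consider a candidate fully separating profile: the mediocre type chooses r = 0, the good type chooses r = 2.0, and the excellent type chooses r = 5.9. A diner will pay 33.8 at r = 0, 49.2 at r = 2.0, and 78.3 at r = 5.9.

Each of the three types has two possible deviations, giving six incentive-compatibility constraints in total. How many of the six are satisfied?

5

Good (own payoff 49.2 − 8.0×2.0 = 33.2): to r=0 gives 33.8 → profitable ✗; to r=5.9 gives 78.3 − 8.0×5.9 = 31.1 → no gain ✓.
Excellent (own payoff 78.3 − 4.7×5.9 = 50.57): to r=0 gives 33.8 → no gain ✓; to r=2.0 gives 49.2 − 4.7×2.0 = 39.8 → no gain ✓.
Mediocre (own payoff 33.8): to r=2.0 gives 49.2 − 9.7×2.0 = 29.8 → no gain ✓; to r=5.9 gives 78.3 − 9.7×5.9 = 21.07 → no gain ✓.
5 of the 6 constraints hold; not an equilibrium.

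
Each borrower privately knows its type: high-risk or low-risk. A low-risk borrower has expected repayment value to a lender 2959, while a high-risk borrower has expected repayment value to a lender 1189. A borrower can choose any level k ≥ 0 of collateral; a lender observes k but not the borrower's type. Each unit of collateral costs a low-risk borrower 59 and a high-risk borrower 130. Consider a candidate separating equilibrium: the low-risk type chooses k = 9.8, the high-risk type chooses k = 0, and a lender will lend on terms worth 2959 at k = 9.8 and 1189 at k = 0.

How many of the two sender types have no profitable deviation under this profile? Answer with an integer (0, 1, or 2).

Low-risk type: signal → 2959 − 59 × 9.8 = 2380.8; deviate to 0 → 1189. IC holds (2380.8 ≥ 1189).
High-risk type: stay at 0 → 1189; mimic → 2959 − 130 × 9.8 = 1685. IC fails (1189 < 1685).
1 of 2 constraints hold, so this profile is not an equilibrium.

1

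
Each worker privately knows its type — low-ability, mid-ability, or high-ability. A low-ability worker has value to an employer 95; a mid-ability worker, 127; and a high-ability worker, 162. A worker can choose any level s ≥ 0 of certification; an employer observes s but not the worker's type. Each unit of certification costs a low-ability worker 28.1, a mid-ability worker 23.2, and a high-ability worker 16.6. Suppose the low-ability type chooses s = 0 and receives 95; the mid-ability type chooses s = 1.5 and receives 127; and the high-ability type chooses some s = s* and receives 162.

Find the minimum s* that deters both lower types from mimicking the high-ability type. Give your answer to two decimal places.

3.01

Mid-ability type (on-path payoff 127 − 23.2×1.5 = 92.2) won't mimic when 92.2 ≥ 162 − 23.2·s*, i.e. s* ≥ 3.01.
Low-ability type (on-path payoff 95) won't mimic when 95 ≥ 162 − 28.1·s*, i.e. s* ≥ 2.38.
Both must hold, so s* = max(2.38, 3.01) = 3.01. The mid-ability type's constraint binds.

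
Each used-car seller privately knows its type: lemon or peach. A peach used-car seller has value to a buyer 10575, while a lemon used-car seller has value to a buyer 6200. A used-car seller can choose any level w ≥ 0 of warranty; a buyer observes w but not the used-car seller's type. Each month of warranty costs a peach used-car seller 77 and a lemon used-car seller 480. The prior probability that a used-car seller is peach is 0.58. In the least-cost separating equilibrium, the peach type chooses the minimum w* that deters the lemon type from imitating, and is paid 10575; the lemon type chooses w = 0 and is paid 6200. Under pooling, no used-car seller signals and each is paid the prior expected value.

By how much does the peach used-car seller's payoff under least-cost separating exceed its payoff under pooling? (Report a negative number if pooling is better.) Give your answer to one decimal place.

Least-cost separating signal: w* solves 6200 = 10575 − 480·w*, so w* = (10575 − 6200)/480 ≈ 9.1146.
Peach type's separating payoff: 10575 − 77 × w* = 10575 − 77 × (10575 − 6200)/480 = 10575 − 336875/480 ≈ 9873.177.
Pooling payoff: 0.58 × 10575 + 0.42 × 6200 = 8737.5.
Difference: 9873.177 − 8737.5 = 1135.677, i.e. 1135.7 to one decimal place.
The peach type prefers to separate.

1135.7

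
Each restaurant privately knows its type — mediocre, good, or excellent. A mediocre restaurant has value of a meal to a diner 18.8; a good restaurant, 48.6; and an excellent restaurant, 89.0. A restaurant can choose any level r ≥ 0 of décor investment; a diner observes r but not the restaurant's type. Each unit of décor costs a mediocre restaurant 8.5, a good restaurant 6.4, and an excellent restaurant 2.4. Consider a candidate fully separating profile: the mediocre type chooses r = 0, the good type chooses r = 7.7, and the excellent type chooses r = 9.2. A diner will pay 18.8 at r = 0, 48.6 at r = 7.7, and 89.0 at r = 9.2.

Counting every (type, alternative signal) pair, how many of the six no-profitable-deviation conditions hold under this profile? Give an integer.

4

Good (own payoff 48.6 − 6.4×7.7 = -0.68): to r=0 gives 18.8 → profitable ✗; to r=9.2 gives 89.0 − 6.4×9.2 = 30.12 → profitable ✗.
Excellent (own payoff 89.0 − 2.4×9.2 = 66.92): to r=0 gives 18.8 → no gain ✓; to r=7.7 gives 48.6 − 2.4×7.7 = 30.12 → no gain ✓.
Mediocre (own payoff 18.8): to r=7.7 gives 48.6 − 8.5×7.7 = -16.85 → no gain ✓; to r=9.2 gives 89.0 − 8.5×9.2 = 10.8 → no gain ✓.
4 of the 6 constraints hold; not an equilibrium.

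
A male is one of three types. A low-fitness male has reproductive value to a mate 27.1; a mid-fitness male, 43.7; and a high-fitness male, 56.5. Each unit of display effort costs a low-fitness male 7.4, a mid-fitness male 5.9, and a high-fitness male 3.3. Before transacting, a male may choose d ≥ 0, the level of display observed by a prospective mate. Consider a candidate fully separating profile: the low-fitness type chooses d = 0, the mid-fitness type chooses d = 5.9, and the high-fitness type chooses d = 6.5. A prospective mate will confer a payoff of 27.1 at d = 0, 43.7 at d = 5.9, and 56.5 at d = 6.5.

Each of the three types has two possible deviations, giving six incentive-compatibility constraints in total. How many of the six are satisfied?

4

High-fitness (own payoff 56.5 − 3.3×6.5 = 35.05): to d=0 gives 27.1 → no gain ✓; to d=5.9 gives 43.7 − 3.3×5.9 = 24.23 → no gain ✓.
Low-fitness (own payoff 27.1): to d=5.9 gives 43.7 − 7.4×5.9 = 0.04 → no gain ✓; to d=6.5 gives 56.5 − 7.4×6.5 = 8.4 → no gain ✓.
Mid-fitness (own payoff 43.7 − 5.9×5.9 = 8.89): to d=0 gives 27.1 → profitable ✗; to d=6.5 gives 56.5 − 5.9×6.5 = 18.15 → profitable ✗.
4 of the 6 constraints hold; not an equilibrium.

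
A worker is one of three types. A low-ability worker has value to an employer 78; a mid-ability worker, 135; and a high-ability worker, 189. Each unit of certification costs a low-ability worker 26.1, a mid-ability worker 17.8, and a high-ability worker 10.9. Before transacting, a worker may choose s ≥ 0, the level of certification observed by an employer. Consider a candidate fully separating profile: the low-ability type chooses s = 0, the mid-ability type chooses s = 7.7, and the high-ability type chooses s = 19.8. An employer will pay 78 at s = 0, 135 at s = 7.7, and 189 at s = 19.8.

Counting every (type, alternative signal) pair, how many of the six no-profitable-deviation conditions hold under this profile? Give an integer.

Mid-ability (own payoff 135 − 17.8×7.7 = -2.06): to s=0 gives 78 → profitable ✗; to s=19.8 gives 189 − 17.8×19.8 = -163.44 → no gain ✓.
Low-ability (own payoff 78): to s=7.7 gives 135 − 26.1×7.7 = -65.97 → no gain ✓; to s=19.8 gives 189 − 26.1×19.8 = -327.78 → no gain ✓.
High-ability (own payoff 189 − 10.9×19.8 = -26.82): to s=0 gives 78 → profitable ✗; to s=7.7 gives 135 − 10.9×7.7 = 51.07 → profitable ✗.
3 of the 6 constraints hold; not an equilibrium.

3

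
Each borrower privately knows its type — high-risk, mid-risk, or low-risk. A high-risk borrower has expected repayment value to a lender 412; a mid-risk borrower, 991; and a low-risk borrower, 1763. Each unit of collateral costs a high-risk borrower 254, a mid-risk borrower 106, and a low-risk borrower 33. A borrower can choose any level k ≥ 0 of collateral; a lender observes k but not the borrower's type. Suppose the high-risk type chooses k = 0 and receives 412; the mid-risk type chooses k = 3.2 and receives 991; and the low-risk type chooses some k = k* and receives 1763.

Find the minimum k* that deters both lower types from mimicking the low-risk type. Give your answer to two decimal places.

Mid-risk type (on-path payoff 991 − 106×3.2 = 651.8) won't mimic when 651.8 ≥ 1763 − 106·k*, i.e. k* ≥ 10.48.
High-risk type (on-path payoff 412) won't mimic when 412 ≥ 1763 − 254·k*, i.e. k* ≥ 5.32.
Both must hold, so k* = max(5.32, 10.48) = 10.48. The mid-risk type's constraint binds.

10.48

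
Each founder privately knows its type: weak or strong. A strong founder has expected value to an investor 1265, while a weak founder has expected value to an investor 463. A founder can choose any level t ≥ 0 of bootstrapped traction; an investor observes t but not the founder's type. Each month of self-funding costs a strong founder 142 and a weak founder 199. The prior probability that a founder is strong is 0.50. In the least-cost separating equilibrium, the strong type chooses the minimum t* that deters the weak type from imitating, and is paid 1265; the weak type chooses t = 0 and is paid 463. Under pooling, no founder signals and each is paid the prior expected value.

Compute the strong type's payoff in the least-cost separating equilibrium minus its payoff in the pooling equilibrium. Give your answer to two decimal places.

-171.28

Least-cost separating signal: t* solves 463 = 1265 − 199·t*, so t* = (1265 − 463)/199 ≈ 4.0302.
Strong type's separating payoff: 1265 − 142 × t* = 1265 − 142 × (1265 − 463)/199 = 1265 − 113884/199 ≈ 692.7186.
Pooling payoff: 0.50 × 1265 + 0.50 × 463 = 864.
Difference: 692.7186 − 864 = -171.2814, i.e. -171.28 to two decimal places.
The strong type would prefer the pooling outcome.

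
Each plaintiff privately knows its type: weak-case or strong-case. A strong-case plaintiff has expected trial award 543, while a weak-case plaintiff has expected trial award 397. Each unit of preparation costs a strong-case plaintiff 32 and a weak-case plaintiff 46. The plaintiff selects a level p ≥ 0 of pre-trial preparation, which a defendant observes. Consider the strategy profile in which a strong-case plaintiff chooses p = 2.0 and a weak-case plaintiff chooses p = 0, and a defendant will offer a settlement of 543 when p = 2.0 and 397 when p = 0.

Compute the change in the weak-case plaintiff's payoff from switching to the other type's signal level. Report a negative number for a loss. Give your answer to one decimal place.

54.0

Playing p = 0 the weak-case plaintiff receives 397.
Deviating to p = 2.0 brings payment 543 at cost 46 × 2.0 = 92, netting 451.
Gain from deviating: 451 − 397 = 54.0.
The gain is positive, so the weak-case type's incentive-compatibility constraint is violated — this profile is not a separating equilibrium.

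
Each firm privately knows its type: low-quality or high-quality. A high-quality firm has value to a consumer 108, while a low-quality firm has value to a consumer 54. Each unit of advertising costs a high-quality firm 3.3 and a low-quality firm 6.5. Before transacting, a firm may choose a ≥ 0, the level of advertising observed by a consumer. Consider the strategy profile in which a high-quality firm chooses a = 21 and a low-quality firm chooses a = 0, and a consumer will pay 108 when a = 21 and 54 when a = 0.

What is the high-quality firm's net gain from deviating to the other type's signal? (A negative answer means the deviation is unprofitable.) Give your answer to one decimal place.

15.3

Playing a = 21 the high-quality firm receives 108 − 3.3 × 21 = 38.7.
Deviating to a = 0 yields 54 instead.
Gain from deviating: 54 − 38.7 = 15.3.
The gain is positive, so the high-quality type's incentive-compatibility constraint is violated — this profile is not a separating equilibrium.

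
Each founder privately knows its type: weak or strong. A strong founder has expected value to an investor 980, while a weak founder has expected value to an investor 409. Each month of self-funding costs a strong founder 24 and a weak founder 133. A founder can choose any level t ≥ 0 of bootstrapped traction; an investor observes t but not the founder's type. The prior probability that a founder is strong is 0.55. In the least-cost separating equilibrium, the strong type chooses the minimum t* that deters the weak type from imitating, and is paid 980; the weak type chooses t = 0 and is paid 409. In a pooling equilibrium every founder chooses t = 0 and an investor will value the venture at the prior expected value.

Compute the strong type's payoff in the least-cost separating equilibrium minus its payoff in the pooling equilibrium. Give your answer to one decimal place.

153.9

Least-cost separating signal: t* solves 409 = 980 − 133·t*, so t* = (980 − 409)/133 ≈ 4.2932.
Strong type's separating payoff: 980 − 24 × t* = 980 − 24 × (980 − 409)/133 = 980 − 13704/133 ≈ 876.962.
Pooling payoff: 0.55 × 980 + 0.45 × 409 = 723.05.
Difference: 876.962 − 723.05 = 153.912, i.e. 153.9 to one decimal place.
The strong type prefers to separate.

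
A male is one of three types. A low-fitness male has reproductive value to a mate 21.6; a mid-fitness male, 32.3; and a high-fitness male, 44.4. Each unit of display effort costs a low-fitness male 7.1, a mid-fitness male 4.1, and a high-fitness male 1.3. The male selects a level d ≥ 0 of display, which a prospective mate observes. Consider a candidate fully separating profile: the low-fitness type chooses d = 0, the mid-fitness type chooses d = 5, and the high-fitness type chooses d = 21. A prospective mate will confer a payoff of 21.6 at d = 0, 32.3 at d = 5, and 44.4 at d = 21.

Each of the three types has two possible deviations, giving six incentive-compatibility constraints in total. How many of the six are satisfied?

3

Low-fitness (own payoff 21.6): to d=5 gives 32.3 − 7.1×5 = -3.2 → no gain ✓; to d=21 gives 44.4 − 7.1×21 = -104.7 → no gain ✓.
Mid-fitness (own payoff 32.3 − 4.1×5 = 11.8): to d=0 gives 21.6 → profitable ✗; to d=21 gives 44.4 − 4.1×21 = -41.7 → no gain ✓.
High-fitness (own payoff 44.4 − 1.3×21 = 17.1): to d=0 gives 21.6 → profitable ✗; to d=5 gives 32.3 − 1.3×5 = 25.8 → profitable ✗.
3 of the 6 constraints hold; not an equilibrium.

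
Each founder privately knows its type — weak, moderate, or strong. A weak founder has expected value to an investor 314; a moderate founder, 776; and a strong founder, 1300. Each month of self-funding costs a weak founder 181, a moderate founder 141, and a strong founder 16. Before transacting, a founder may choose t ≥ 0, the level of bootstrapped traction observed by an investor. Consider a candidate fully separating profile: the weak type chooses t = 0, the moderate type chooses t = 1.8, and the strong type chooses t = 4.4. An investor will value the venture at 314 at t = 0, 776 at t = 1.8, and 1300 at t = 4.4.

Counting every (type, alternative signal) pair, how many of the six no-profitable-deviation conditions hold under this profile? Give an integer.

3

Weak (own payoff 314): to t=1.8 gives 776 − 181×1.8 = 450.2 → profitable ✗; to t=4.4 gives 1300 − 181×4.4 = 503.6 → profitable ✗.
Moderate (own payoff 776 − 141×1.8 = 522.2): to t=0 gives 314 → no gain ✓; to t=4.4 gives 1300 − 141×4.4 = 679.6 → profitable ✗.
Strong (own payoff 1300 − 16×4.4 = 1229.6): to t=0 gives 314 → no gain ✓; to t=1.8 gives 776 − 16×1.8 = 747.2 → no gain ✓.
3 of the 6 constraints hold; not an equilibrium.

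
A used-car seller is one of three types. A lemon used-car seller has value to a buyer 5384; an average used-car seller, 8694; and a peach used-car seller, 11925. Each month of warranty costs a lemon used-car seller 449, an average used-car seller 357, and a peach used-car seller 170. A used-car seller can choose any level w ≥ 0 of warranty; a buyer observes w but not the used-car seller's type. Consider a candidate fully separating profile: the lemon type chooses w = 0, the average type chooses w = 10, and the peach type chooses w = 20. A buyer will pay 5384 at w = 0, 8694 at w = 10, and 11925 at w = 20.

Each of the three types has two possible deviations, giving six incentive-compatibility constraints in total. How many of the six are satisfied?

Peach (own payoff 11925 − 170×20 = 8525): to w=0 gives 5384 → no gain ✓; to w=10 gives 8694 − 170×10 = 6994 → no gain ✓.
Average (own payoff 8694 − 357×10 = 5124): to w=0 gives 5384 → profitable ✗; to w=20 gives 11925 − 357×20 = 4785 → no gain ✓.
Lemon (own payoff 5384): to w=10 gives 8694 − 449×10 = 4204 → no gain ✓; to w=20 gives 11925 − 449×20 = 2945 → no gain ✓.
5 of the 6 constraints hold; not an equilibrium.

5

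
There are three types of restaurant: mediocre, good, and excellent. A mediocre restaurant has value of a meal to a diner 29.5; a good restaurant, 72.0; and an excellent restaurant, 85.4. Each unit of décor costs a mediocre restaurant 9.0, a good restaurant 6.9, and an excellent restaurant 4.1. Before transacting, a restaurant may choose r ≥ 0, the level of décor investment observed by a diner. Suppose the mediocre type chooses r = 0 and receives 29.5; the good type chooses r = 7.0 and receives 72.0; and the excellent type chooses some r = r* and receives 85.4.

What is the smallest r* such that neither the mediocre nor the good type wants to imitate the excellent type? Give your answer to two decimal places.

Good type (on-path payoff 72.0 − 6.9×7.0 = 23.7) won't mimic when 23.7 ≥ 85.4 − 6.9·r*, i.e. r* ≥ 8.94.
Mediocre type (on-path payoff 29.5) won't mimic when 29.5 ≥ 85.4 − 9.0·r*, i.e. r* ≥ 6.21.
Both must hold, so r* = max(6.21, 8.94) = 8.94. The good type's constraint binds.

8.94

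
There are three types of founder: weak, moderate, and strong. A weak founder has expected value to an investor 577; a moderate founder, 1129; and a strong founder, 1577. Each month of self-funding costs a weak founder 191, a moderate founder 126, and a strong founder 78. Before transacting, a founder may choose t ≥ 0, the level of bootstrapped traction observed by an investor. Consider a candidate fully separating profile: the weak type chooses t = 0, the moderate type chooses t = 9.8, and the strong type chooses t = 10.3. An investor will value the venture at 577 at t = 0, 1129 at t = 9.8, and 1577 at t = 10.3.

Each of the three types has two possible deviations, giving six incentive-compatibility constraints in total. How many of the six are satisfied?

4

Moderate (own payoff 1129 − 126×9.8 = -105.8): to t=0 gives 577 → profitable ✗; to t=10.3 gives 1577 − 126×10.3 = 279.2 → profitable ✗.
Weak (own payoff 577): to t=9.8 gives 1129 − 191×9.8 = -742.8 → no gain ✓; to t=10.3 gives 1577 − 191×10.3 = -390.3 → no gain ✓.
Strong (own payoff 1577 − 78×10.3 = 773.6): to t=0 gives 577 → no gain ✓; to t=9.8 gives 1129 − 78×9.8 = 364.6 → no gain ✓.
4 of the 6 constraints hold; not an equilibrium.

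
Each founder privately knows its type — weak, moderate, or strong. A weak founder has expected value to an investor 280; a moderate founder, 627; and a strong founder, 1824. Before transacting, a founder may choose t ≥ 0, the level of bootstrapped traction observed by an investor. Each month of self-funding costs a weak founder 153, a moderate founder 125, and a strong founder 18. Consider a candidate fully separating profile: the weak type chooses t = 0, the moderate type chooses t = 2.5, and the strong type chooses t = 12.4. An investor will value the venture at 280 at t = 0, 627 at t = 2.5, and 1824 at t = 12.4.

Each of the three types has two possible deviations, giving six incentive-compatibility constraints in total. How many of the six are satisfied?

Weak (own payoff 280): to t=2.5 gives 627 − 153×2.5 = 244.5 → no gain ✓; to t=12.4 gives 1824 − 153×12.4 = -73.2 → no gain ✓.
Strong (own payoff 1824 − 18×12.4 = 1600.8): to t=0 gives 280 → no gain ✓; to t=2.5 gives 627 − 18×2.5 = 582 → no gain ✓.
Moderate (own payoff 627 − 125×2.5 = 314.5): to t=0 gives 280 → no gain ✓; to t=12.4 gives 1824 − 125×12.4 = 274 → no gain ✓.
6 of the 6 constraints hold; this profile is a separating equilibrium.

6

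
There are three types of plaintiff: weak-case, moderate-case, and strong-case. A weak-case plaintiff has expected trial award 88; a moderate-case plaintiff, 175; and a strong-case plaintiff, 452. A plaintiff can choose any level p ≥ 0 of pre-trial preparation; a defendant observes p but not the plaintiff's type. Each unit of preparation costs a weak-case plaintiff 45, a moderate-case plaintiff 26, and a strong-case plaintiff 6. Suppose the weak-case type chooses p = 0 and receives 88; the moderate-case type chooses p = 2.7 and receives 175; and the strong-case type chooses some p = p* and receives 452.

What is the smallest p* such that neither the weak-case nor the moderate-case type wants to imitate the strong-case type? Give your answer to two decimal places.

Moderate-case type (on-path payoff 175 − 26×2.7 = 104.8) won't mimic when 104.8 ≥ 452 − 26·p*, i.e. p* ≥ 13.35.
Weak-case type (on-path payoff 88) won't mimic when 88 ≥ 452 − 45·p*, i.e. p* ≥ 8.09.
Both must hold, so p* = max(8.09, 13.35) = 13.35. The moderate-case type's constraint binds.

13.35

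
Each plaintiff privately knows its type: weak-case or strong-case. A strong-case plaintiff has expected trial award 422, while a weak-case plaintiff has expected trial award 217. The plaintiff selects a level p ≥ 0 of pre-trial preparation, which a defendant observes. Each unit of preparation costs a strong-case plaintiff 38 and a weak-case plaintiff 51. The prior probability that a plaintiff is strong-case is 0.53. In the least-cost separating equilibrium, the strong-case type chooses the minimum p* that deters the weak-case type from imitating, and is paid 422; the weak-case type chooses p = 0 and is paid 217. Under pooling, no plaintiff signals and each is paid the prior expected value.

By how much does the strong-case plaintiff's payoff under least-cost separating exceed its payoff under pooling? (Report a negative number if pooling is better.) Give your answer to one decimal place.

-56.4

Least-cost separating signal: p* solves 217 = 422 − 51·p*, so p* = (422 − 217)/51 ≈ 4.0196.
Strong-case type's separating payoff: 422 − 38 × p* = 422 − 38 × (422 − 217)/51 = 422 − 7790/51 ≈ 269.255.
Pooling payoff: 0.53 × 422 + 0.47 × 217 = 325.65.
Difference: 269.255 − 325.65 = -56.395, i.e. -56.4 to one decimal place.
The strong-case type would prefer the pooling outcome.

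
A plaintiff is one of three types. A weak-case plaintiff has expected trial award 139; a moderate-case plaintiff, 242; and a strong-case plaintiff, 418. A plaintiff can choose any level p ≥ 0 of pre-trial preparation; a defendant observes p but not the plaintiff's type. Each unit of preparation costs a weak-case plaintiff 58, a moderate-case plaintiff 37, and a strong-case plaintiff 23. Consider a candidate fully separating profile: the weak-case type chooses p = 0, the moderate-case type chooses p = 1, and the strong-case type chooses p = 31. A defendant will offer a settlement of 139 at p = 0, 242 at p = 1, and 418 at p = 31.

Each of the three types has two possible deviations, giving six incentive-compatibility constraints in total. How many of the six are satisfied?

3

Strong-case (own payoff 418 − 23×31 = -295): to p=0 gives 139 → profitable ✗; to p=1 gives 242 − 23×1 = 219 → profitable ✗.
Weak-case (own payoff 139): to p=1 gives 242 − 58×1 = 184 → profitable ✗; to p=31 gives 418 − 58×31 = -1380 → no gain ✓.
Moderate-case (own payoff 242 − 37×1 = 205): to p=0 gives 139 → no gain ✓; to p=31 gives 418 − 37×31 = -729 → no gain ✓.
3 of the 6 constraints hold; not an equilibrium.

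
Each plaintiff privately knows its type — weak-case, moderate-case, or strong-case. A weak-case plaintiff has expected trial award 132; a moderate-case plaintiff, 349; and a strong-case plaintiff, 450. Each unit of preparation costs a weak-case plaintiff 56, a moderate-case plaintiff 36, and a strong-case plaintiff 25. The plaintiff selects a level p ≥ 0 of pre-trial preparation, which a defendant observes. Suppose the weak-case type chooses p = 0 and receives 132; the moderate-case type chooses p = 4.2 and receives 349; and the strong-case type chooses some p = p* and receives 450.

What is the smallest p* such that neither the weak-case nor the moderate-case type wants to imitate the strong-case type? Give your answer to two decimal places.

7.01

Weak-case type (on-path payoff 132) won't mimic when 132 ≥ 450 − 56·p*, i.e. p* ≥ 5.68.
Moderate-case type (on-path payoff 349 − 36×4.2 = 197.8) won't mimic when 197.8 ≥ 450 − 36·p*, i.e. p* ≥ 7.01.
Both must hold, so p* = max(5.68, 7.01) = 7.01. The moderate-case type's constraint binds.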